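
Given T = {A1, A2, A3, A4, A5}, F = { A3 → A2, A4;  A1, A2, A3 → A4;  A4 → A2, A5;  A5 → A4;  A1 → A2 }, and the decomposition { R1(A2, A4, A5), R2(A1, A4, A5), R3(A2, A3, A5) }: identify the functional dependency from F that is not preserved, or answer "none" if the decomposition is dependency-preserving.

Check A1 → A2: no single fragment contains all of {A1, A2}, and the restricted closure of {A1} across the fragments never reaches {A2}.
A3 → A2, A4 is preserved.
A1, A2, A3 → A4 is preserved.
A4 → A2, A5 is preserved.
A5 → A4 is preserved.

A1 → A2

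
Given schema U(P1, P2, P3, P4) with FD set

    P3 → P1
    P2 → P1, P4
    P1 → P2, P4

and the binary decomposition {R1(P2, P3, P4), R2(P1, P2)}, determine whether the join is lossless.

Common attributes: R1 ∩ R2 = {P2}.
Closure of {P2}: P2 → P1, P4 applies, adding P1, P4. So (P2)⁺ = {P1, P2, P4}.
This closure contains every attribute of R2, so R1 ∩ R2 → R2. The join is lossless.

Yes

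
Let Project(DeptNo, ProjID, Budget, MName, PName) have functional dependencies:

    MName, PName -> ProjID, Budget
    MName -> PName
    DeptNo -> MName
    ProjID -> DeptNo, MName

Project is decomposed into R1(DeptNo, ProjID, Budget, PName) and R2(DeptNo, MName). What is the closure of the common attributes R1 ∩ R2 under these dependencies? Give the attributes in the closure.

DeptNo, ProjID, Budget, MName, PName

R1 ∩ R2 = {DeptNo}.
DeptNo → MName applies, adding MName
MName → PName applies, adding PName
MName, PName → ProjID, Budget applies, adding ProjID, Budget
Closure: {DeptNo, ProjID, Budget, MName, PName}.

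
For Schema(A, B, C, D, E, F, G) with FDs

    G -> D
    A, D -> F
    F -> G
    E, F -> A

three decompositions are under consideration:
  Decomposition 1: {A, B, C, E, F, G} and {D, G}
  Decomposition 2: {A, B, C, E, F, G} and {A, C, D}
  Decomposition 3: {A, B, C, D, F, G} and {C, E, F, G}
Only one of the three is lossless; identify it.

Decomposition 1: common = {G}, closure = {D, G} → lossless.
Decomposition 2: common = {A, C}, closure = {A, C} → lossy.
Decomposition 3: common = {C, F, G}, closure = {C, D, F, G} → lossy.

Decomposition 1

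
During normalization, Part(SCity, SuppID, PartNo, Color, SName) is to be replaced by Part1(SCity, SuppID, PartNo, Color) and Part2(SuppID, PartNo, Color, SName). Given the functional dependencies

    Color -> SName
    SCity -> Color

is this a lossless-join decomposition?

Yes

Common attributes: Part1 ∩ Part2 = {SuppID, PartNo, Color}.
Closure of {SuppID, PartNo, Color}: Color → SName applies, adding SName. So (SuppID, PartNo, Color)⁺ = {SuppID, PartNo, Color, SName}.
This closure contains every attribute of Part2, so Part1 ∩ Part2 → Part2. The join is lossless.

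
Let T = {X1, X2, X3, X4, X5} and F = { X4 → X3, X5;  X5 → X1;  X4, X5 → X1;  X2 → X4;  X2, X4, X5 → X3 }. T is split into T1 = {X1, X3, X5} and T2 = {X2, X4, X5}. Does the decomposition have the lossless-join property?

No

Common attributes: T1 ∩ T2 = {X5}.
Closure of {X5}: X5 → X1 applies, adding X1. So (X5)⁺ = {X1, X5}.
The closure contains neither all of T1 = {X1, X3, X5} nor all of T2 = {X2, X4, X5}, so the common attributes are not a superkey of either fragment. The join is lossy.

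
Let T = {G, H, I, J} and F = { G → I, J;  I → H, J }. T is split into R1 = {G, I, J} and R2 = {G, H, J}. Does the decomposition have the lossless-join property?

Yes

Common attributes: R1 ∩ R2 = {G, J}.
Closure of {G, J}: G → I, J applies, adding I; I → H, J applies, adding H. So (G, J)⁺ = {G, H, I, J}.
This closure contains every attribute of R1, so R1 ∩ R2 → R1. The join is lossless.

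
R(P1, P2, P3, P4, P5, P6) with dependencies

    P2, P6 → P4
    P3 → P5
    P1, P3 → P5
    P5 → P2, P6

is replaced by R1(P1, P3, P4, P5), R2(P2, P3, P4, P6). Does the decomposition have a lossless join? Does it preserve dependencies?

lossless but not dependency-preserving

Lossless test: (P3, P4)⁺ = {P2, P3, P4, P5, P6}, which contains all of one fragment — lossless.
Dependency preservation: the restricted closure of {P5} across the fragments never reaches {P2, P6}, so P5 → P2, P6 cannot be enforced without a join — not preserved.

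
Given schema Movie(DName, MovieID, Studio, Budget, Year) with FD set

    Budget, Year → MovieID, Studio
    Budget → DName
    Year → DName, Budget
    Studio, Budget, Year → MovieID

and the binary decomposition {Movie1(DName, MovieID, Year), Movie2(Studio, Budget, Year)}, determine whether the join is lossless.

Yes

Common attributes: Movie1 ∩ Movie2 = {Year}.
Closure of {Year}: Year → DName, Budget applies, adding DName, Budget; Budget, Year → MovieID, Studio applies, adding MovieID, Studio. So (Year)⁺ = {DName, MovieID, Studio, Budget, Year}.
This closure contains every attribute of Movie1, so Movie1 ∩ Movie2 → Movie1. The join is lossless.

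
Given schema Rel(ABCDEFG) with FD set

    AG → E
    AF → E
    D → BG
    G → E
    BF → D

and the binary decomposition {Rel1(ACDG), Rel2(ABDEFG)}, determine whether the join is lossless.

No

Common attributes: Rel1 ∩ Rel2 = {ADG}.
Closure of {ADG}: AG → E applies, adding E; D → BG applies, adding B. So (ADG)⁺ = {ABDEG}.
The closure contains neither all of Rel1 = {ACDG} nor all of Rel2 = {ABDEFG}, so the common attributes are not a superkey of either fragment. The join is lossy.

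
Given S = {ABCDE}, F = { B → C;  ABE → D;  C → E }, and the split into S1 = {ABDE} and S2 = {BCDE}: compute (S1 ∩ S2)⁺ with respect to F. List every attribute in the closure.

S1 ∩ S2 = {BDE}.
B → C applies, adding C
Closure: {BCDE}.

BCDE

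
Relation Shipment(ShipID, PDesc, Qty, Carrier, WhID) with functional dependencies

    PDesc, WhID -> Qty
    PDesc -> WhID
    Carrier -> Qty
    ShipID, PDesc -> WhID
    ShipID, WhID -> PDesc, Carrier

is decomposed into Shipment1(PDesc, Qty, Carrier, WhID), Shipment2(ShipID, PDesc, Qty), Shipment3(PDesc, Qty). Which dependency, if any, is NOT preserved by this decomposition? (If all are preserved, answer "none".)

Check ShipID, WhID → PDesc, Carrier: no single fragment contains all of {ShipID, PDesc, Carrier, WhID}, and the restricted closure of {ShipID, WhID} across the fragments never reaches {PDesc, Carrier}.
PDesc, WhID → Qty is preserved.
PDesc → WhID is preserved.
Carrier → Qty is preserved.
ShipID, PDesc → WhID is preserved.

ShipID, WhID -> PDesc, Carrier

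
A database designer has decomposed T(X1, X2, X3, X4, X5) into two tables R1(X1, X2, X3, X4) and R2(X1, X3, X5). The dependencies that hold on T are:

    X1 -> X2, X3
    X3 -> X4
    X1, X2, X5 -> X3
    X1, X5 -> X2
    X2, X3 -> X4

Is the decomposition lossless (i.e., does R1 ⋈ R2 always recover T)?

Common attributes: R1 ∩ R2 = {X1, X3}.
Closure of {X1, X3}: X1 → X2, X3 applies, adding X2; X3 → X4 applies, adding X4. So (X1, X3)⁺ = {X1, X2, X3, X4}.
This closure contains every attribute of R1, so R1 ∩ R2 → R1. The join is lossless.

Yes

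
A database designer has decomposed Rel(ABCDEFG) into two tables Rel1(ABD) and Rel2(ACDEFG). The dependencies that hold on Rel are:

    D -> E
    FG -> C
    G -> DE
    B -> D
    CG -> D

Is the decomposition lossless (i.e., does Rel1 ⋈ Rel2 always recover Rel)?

Common attributes: Rel1 ∩ Rel2 = {AD}.
Closure of {AD}: D → E applies, adding E. So (AD)⁺ = {ADE}.
The closure contains neither all of Rel1 = {ABD} nor all of Rel2 = {ACDEFG}, so the common attributes are not a superkey of either fragment. The join is lossy.

No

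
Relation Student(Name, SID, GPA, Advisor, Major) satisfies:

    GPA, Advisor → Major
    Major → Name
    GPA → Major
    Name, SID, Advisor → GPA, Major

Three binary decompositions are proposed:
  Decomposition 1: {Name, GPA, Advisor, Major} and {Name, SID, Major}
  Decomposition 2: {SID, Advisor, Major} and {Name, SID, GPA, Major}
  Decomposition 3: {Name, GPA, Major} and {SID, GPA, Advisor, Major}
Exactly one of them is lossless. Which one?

Decomposition 3

Decomposition 1: common = {Name, Major}, closure = {Name, Major} → lossy.
Decomposition 2: common = {SID, Major}, closure = {Name, SID, Major} → lossy.
Decomposition 3: common = {GPA, Major}, closure = {Name, GPA, Major} → lossless.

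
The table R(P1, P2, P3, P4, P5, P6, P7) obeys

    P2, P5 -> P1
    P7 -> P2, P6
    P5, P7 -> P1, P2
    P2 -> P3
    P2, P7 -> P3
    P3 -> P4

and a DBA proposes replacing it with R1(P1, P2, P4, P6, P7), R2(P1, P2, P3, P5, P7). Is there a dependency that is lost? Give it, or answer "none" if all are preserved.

Check P3 → P4: no single fragment contains all of {P3, P4}, and the restricted closure of {P3} across the fragments never reaches {P4}.
P2, P5 → P1 is preserved.
P7 → P2, P6 is preserved.
P5, P7 → P1, P2 is preserved.
P2 → P3 is preserved.
P2, P7 → P3 is preserved.

P3 -> P4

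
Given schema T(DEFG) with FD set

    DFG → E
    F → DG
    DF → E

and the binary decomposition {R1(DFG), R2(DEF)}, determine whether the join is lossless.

Yes

Common attributes: R1 ∩ R2 = {DF}.
Closure of {DF}: F → DG applies, adding G; DF → E applies, adding E. So (DF)⁺ = {DEFG}.
This closure contains every attribute of R1, so R1 ∩ R2 → R1. The join is lossless.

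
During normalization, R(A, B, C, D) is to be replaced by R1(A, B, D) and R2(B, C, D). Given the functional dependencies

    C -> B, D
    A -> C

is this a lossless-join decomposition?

No

Common attributes: R1 ∩ R2 = {B, D}.
No dependency enlarges {B, D}, so (B, D)⁺ = {B, D}.
The closure contains neither all of R1 = {A, B, D} nor all of R2 = {B, C, D}, so the common attributes are not a superkey of either fragment. The join is lossy.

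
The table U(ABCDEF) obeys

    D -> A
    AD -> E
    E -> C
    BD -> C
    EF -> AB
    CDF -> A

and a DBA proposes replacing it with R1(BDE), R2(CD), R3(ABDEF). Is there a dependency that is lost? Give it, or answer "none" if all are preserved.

Check E → C: no single fragment contains all of {CE}, and the restricted closure of {E} across the fragments never reaches {C}.
D → A is preserved.
AD → E is preserved.
BD → C is preserved.
EF → AB is preserved.
CDF → A is preserved.

E -> C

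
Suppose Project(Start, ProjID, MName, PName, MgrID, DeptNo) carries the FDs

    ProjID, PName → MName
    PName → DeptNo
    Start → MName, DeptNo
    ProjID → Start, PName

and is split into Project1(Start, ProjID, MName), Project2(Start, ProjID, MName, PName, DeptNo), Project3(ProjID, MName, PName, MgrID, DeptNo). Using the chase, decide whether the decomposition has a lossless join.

Chase test. Columns are Start, ProjID, MName, PName, MgrID, DeptNo; row i has aⱼ where attribute j ∈ Projecti, else bᵢⱼ.
Initial tableau (one row per fragment):
  row 1: a1 a2 a3 b14 b15 b16
  row 2: a1 a2 a3 a4 b25 a6
  row 3: b31 a2 a3 a4 a5 a6
Rows 1 and 2 agree on Start; apply Start→MName, DeptNo and equate their MName, DeptNo entries.
Rows 1 and 2 agree on ProjID; apply ProjID→Start, PName and equate their Start, PName entries.
Rows 1 and 3 agree on ProjID; apply ProjID→Start, PName and equate their Start, PName entries.
Row 3 is now all distinguished symbols — the join is lossless.

Yes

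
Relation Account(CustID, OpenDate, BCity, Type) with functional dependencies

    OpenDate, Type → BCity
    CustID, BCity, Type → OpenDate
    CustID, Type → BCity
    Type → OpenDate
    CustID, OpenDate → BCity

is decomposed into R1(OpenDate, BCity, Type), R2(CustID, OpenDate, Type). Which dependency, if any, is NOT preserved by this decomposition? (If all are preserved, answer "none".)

Check CustID, OpenDate → BCity: no single fragment contains all of {CustID, OpenDate, BCity}, and the restricted closure of {CustID, OpenDate} across the fragments never reaches {BCity}.
OpenDate, Type → BCity is preserved.
CustID, BCity, Type → OpenDate is preserved.
CustID, Type → BCity is preserved.
Type → OpenDate is preserved.

CustID, OpenDate → BCity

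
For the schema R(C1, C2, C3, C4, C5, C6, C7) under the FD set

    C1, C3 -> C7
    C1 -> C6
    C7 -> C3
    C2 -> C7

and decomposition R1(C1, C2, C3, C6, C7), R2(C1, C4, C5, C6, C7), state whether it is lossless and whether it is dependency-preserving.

Lossless test: (C1, C6, C7)⁺ = {C1, C3, C6, C7}, which is a superkey of neither fragment — lossy.
Dependency preservation: every FD's attributes lie within a single fragment, so each can be enforced locally — preserved.

lossy but dependency-preserving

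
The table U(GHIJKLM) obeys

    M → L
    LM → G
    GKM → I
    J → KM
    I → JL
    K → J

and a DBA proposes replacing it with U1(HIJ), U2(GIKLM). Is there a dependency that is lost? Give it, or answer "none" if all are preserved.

none

M → L lies within U2.
LM → G lies within U2.
GKM → I lies within U2.
J → KM: restricted closure across fragments reaches KM.
I → JL: restricted closure across fragments reaches JL.
K → J: restricted closure across fragments reaches J.
Every dependency is enforceable on the fragments, so the decomposition is dependency-preserving.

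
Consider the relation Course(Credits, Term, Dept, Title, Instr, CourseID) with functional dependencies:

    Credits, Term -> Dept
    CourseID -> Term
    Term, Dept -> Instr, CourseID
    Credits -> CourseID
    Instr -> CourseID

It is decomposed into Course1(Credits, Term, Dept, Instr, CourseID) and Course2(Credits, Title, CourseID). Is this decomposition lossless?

Yes

Common attributes: Course1 ∩ Course2 = {Credits, CourseID}.
Closure of {Credits, CourseID}: CourseID → Term applies, adding Term; Credits, Term → Dept applies, adding Dept; Term, Dept → Instr, CourseID applies, adding Instr. So (Credits, CourseID)⁺ = {Credits, Term, Dept, Instr, CourseID}.
This closure contains every attribute of Course1, so Course1 ∩ Course2 → Course1. The join is lossless.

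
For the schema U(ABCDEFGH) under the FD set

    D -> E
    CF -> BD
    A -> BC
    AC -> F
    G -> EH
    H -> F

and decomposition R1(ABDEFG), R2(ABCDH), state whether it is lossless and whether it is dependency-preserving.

lossy and not dependency-preserving

Lossless test: (ABD)⁺ = {ABCDEF}, which is a superkey of neither fragment — lossy.
Dependency preservation: the restricted closure of {CF} across the fragments never reaches {BD}, so CF → BD cannot be enforced without a join — not preserved.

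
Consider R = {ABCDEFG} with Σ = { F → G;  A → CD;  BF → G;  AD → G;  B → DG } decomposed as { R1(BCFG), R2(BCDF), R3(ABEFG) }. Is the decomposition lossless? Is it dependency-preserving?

lossy and not dependency-preserving

Lossless test (chase): Rows 1 and 2 agree on F; apply F→G and equate their G entries. Rows 1 and 2 agree on B; apply B→DG and equate their DG entries. Rows 1 and 3 agree on B; apply B→DG and equate their DG entries. No row becomes fully distinguished — the join is lossy.
Dependency preservation: the restricted closure of {A} across the fragments never reaches {CD}, so A → CD cannot be enforced without a join — not preserved.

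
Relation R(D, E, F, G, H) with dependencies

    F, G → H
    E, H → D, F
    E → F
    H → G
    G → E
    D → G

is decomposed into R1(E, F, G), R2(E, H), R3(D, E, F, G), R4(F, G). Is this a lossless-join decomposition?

No

Chase test. Columns are D, E, F, G, H; row i has aⱼ where attribute j ∈ Ri, else bᵢⱼ.
Initial tableau (one row per fragment):
  row 1: b11 a2 a3 a4 b15
  row 2: b21 a2 b23 b24 a5
  row 3: a1 a2 a3 a4 b35
  row 4: b41 b42 a3 a4 b45
Rows 1 and 3 agree on F, G; apply F, G→H and equate their H entries.
Rows 1 and 4 agree on F, G; apply F, G→H and equate their H entries.
Rows 1 and 3 agree on E, H; apply E, H→D, F and equate their D, F entries.
Rows 1 and 2 agree on E; apply E→F and equate their F entries.
Rows 1 and 4 agree on G; apply G→E and equate their E entries.
Rows 1 and 4 agree on E, H; apply E, H→D, F and equate their D, F entries.
No row becomes fully distinguished — the join is lossy.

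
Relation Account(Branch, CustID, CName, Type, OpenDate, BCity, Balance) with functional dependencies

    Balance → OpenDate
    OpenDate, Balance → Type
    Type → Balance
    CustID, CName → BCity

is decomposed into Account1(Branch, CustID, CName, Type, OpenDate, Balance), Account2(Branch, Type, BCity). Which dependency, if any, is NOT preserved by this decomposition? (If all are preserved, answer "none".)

CustID, CName → BCity

Check CustID, CName → BCity: no single fragment contains all of {CustID, CName, BCity}, and the restricted closure of {CustID, CName} across the fragments never reaches {BCity}.
Balance → OpenDate is preserved.
OpenDate, Balance → Type is preserved.
Type → Balance is preserved.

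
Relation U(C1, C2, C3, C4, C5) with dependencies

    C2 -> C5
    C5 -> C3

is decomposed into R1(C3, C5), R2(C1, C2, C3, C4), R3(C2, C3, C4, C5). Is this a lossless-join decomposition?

Chase test. Columns are C1, C2, C3, C4, C5; row i has aⱼ where attribute j ∈ Ri, else bᵢⱼ.
Initial tableau (one row per fragment):
  row 1: b11 b12 a3 b14 a5
  row 2: a1 a2 a3 a4 b25
  row 3: b31 a2 a3 a4 a5
Rows 2 and 3 agree on C2; apply C2→C5 and equate their C5 entries.
Row 2 is now all distinguished symbols — the join is lossless.

Yes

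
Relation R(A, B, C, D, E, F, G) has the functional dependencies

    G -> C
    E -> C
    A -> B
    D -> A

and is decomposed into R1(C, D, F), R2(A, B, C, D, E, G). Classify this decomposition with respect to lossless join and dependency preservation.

lossy but dependency-preserving

Lossless test: (C, D)⁺ = {A, B, C, D}, which is a superkey of neither fragment — lossy.
Dependency preservation: every FD's attributes lie within a single fragment, so each can be enforced locally — preserved.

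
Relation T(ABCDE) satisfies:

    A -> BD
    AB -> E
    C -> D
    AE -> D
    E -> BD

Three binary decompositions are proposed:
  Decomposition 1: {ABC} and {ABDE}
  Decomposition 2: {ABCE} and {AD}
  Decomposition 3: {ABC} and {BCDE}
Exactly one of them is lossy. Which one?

Decomposition 1: common = {AB}, closure = {ABDE} → lossless.
Decomposition 2: common = {A}, closure = {ABDE} → lossless.
Decomposition 3: common = {BC}, closure = {BCD} → lossy.

Decomposition 3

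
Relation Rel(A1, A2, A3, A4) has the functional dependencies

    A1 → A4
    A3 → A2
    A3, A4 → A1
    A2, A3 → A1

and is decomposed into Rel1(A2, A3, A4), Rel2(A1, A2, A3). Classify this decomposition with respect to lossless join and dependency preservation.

Lossless test: (A2, A3)⁺ = {A1, A2, A3, A4}, which contains all of one fragment — lossless.
Dependency preservation: the restricted closure of {A1} across the fragments never reaches {A4}, so A1 → A4 cannot be enforced without a join — not preserved.

lossless but not dependency-preserving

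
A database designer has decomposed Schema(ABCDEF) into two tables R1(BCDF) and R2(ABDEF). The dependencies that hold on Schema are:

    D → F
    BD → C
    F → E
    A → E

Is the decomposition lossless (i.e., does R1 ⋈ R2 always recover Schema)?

Common attributes: R1 ∩ R2 = {BDF}.
Closure of {BDF}: BD → C applies, adding C; F → E applies, adding E. So (BDF)⁺ = {BCDEF}.
This closure contains every attribute of R1, so R1 ∩ R2 → R1. The join is lossless.

Yes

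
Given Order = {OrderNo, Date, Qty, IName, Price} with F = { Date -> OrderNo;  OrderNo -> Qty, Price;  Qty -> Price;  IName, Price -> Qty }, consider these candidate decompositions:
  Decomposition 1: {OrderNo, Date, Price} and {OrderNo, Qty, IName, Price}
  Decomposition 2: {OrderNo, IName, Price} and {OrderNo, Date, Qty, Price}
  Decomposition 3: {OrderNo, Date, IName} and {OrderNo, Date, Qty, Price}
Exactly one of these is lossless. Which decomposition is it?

Decomposition 1: common = {OrderNo, Price}, closure = {OrderNo, Qty, Price} → lossy.
Decomposition 2: common = {OrderNo, Price}, closure = {OrderNo, Qty, Price} → lossy.
Decomposition 3: common = {OrderNo, Date}, closure = {OrderNo, Date, Qty, Price} → lossless.

Decomposition 3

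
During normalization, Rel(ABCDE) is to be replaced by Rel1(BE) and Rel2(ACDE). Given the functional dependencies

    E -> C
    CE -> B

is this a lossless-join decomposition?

Yes

Common attributes: Rel1 ∩ Rel2 = {E}.
Closure of {E}: E → C applies, adding C; CE → B applies, adding B. So (E)⁺ = {BCE}.
This closure contains every attribute of Rel1, so Rel1 ∩ Rel2 → Rel1. The join is lossless.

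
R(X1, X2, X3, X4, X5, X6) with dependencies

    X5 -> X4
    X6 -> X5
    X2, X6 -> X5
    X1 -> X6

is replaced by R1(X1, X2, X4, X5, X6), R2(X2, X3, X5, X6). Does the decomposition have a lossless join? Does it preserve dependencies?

lossy but dependency-preserving

Lossless test: (X2, X5, X6)⁺ = {X2, X4, X5, X6}, which is a superkey of neither fragment — lossy.
Dependency preservation: every FD's attributes lie within a single fragment, so each can be enforced locally — preserved.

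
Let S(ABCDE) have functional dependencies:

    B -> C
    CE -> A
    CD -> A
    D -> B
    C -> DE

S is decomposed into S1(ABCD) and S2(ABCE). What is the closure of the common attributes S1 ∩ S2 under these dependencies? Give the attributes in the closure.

ABCDE

S1 ∩ S2 = {ABC}.
C → DE applies, adding DE
Closure: {ABCDE}.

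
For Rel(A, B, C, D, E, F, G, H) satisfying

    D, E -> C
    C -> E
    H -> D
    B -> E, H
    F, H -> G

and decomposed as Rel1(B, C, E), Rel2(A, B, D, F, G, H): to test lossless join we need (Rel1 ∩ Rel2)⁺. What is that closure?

Rel1 ∩ Rel2 = {B}.
B → E, H applies, adding E, H
H → D applies, adding D
D, E → C applies, adding C
Closure: {B, C, D, E, H}.

B, C, D, E, H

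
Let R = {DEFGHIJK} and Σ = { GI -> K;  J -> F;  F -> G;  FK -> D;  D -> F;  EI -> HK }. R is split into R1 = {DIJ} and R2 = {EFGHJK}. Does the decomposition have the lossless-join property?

No

Common attributes: R1 ∩ R2 = {J}.
Closure of {J}: J → F applies, adding F; F → G applies, adding G. So (J)⁺ = {FGJ}.
The closure contains neither all of R1 = {DIJ} nor all of R2 = {EFGHJK}, so the common attributes are not a superkey of either fragment. The join is lossy.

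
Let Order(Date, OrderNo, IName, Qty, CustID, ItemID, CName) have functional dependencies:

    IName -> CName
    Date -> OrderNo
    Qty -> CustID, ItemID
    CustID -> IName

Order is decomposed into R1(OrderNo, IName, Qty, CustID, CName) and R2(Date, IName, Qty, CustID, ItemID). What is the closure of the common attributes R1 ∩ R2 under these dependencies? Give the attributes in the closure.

IName, Qty, CustID, ItemID, CName

R1 ∩ R2 = {IName, Qty, CustID}.
IName → CName applies, adding CName
Qty → CustID, ItemID applies, adding ItemID
Closure: {IName, Qty, CustID, ItemID, CName}.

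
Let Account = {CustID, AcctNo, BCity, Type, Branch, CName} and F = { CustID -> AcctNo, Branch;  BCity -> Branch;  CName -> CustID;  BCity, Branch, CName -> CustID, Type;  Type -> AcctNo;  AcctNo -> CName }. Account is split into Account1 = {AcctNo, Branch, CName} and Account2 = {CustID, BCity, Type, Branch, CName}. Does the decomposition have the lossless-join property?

Common attributes: Account1 ∩ Account2 = {Branch, CName}.
Closure of {Branch, CName}: CName → CustID applies, adding CustID; CustID → AcctNo, Branch applies, adding AcctNo. So (Branch, CName)⁺ = {CustID, AcctNo, Branch, CName}.
This closure contains every attribute of Account1, so Account1 ∩ Account2 → Account1. The join is lossless.

Yes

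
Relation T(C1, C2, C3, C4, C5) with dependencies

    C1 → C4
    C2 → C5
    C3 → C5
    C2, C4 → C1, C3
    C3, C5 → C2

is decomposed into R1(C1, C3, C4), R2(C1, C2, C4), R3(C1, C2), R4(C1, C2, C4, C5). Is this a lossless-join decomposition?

Chase test. Columns are C1, C2, C3, C4, C5; row i has aⱼ where attribute j ∈ Ri, else bᵢⱼ.
Initial tableau (one row per fragment):
  row 1: a1 b12 a3 a4 b15
  row 2: a1 a2 b23 a4 b25
  row 3: a1 a2 b33 b34 b35
  row 4: a1 a2 b43 a4 a5
Rows 1 and 3 agree on C1; apply C1→C4 and equate their C4 entries.
Rows 2 and 3 agree on C2; apply C2→C5 and equate their C5 entries.
Rows 2 and 4 agree on C2; apply C2→C5 and equate their C5 entries.
Rows 2 and 3 agree on C2, C4; apply C2, C4→C1, C3 and equate their C1, C3 entries.
Rows 2 and 4 agree on C2, C4; apply C2, C4→C1, C3 and equate their C1, C3 entries.
No row becomes fully distinguished — the join is lossy.

No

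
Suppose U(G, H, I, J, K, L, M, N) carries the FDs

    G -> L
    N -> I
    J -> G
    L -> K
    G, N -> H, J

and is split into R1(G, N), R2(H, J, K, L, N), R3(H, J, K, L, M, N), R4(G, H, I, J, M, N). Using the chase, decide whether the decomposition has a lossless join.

Chase test. Columns are G, H, I, J, K, L, M, N; row i has aⱼ where attribute j ∈ Ri, else bᵢⱼ.
Initial tableau (one row per fragment):
  row 1: a1 b12 b13 b14 b15 b16 b17 a8
  row 2: b21 a2 b23 a4 a5 a6 b27 a8
  row 3: b31 a2 b33 a4 a5 a6 a7 a8
  row 4: a1 a2 a3 a4 b45 b46 a7 a8
Rows 1 and 4 agree on G; apply G→L and equate their L entries.
Rows 1 and 2 agree on N; apply N→I and equate their I entries.
Rows 1 and 3 agree on N; apply N→I and equate their I entries.
Rows 1 and 4 agree on N; apply N→I and equate their I entries.
Rows 2 and 3 agree on J; apply J→G and equate their G entries.
Rows 2 and 4 agree on J; apply J→G and equate their G entries.
Rows 1 and 4 agree on L; apply L→K and equate their K entries.
Rows 1 and 2 agree on G, N; apply G, N→H, J and equate their H, J entries.
Rows 1 and 2 agree on G; apply G→L and equate their L entries.
Rows 1 and 2 agree on L; apply L→K and equate their K entries.
Row 3 is now all distinguished symbols — the join is lossless.

Yes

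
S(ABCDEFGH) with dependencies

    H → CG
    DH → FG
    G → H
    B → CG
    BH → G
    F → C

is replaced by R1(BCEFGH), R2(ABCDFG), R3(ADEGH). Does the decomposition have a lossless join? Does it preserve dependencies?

Lossless test (chase): Rows 1 and 3 agree on H; apply H→CG and equate their CG entries. Rows 1 and 2 agree on G; apply G→H and equate their H entries. Rows 2 and 3 agree on DH; apply DH→FG and equate their FG entries. No row becomes fully distinguished — the join is lossy.
Dependency preservation: DH → FG is not contained in any single fragment, but the restricted closure of its left-hand side across the fragments still reaches the right-hand side; the remaining FDs each lie inside some fragment. All dependencies are preserved.

lossy but dependency-preserving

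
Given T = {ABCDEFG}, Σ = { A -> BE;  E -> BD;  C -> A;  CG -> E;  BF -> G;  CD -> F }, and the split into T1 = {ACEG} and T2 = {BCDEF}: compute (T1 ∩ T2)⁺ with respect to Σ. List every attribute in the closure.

ABCDEFG

T1 ∩ T2 = {CE}.
E → BD applies, adding BD
C → A applies, adding A
CD → F applies, adding F
BF → G applies, adding G
Closure: {ABCDEFG}.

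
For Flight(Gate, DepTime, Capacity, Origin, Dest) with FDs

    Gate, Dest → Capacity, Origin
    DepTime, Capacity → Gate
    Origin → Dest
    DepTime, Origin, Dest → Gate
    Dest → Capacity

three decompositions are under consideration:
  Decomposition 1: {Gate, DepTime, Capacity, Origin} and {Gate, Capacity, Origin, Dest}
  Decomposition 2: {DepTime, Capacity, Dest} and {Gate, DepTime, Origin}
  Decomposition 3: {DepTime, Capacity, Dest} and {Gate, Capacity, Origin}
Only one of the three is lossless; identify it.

Decomposition 1: common = {Gate, Capacity, Origin}, closure = {Gate, Capacity, Origin, Dest} → lossless.
Decomposition 2: common = {DepTime}, closure = {DepTime} → lossy.
Decomposition 3: common = {Capacity}, closure = {Capacity} → lossy.

Decomposition 1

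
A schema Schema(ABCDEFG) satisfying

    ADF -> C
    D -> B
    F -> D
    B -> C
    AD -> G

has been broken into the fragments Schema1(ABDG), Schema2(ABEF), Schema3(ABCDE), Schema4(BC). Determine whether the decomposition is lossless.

Chase test. Columns are ABCDEFG; row i has aⱼ where attribute j ∈ Schemai, else bᵢⱼ.
Initial tableau (one row per fragment):
  row 1: a1 a2 b13 a4 b15 b16 a7
  row 2: a1 a2 b23 b24 a5 a6 b27
  row 3: a1 a2 a3 a4 a5 b36 b37
  row 4: b41 a2 a3 b44 b45 b46 b47
Rows 1 and 2 agree on B; apply B→C and equate their C entries.
Rows 1 and 3 agree on B; apply B→C and equate their C entries.
Rows 1 and 3 agree on AD; apply AD→G and equate their G entries.
No row becomes fully distinguished — the join is lossy.

No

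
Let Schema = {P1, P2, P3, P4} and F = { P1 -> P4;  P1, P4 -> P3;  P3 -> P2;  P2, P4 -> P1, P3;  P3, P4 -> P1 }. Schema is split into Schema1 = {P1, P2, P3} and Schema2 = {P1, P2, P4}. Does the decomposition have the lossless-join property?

Yes

Common attributes: Schema1 ∩ Schema2 = {P1, P2}.
Closure of {P1, P2}: P1 → P4 applies, adding P4; P1, P4 → P3 applies, adding P3. So (P1, P2)⁺ = {P1, P2, P3, P4}.
This closure contains every attribute of Schema1, so Schema1 ∩ Schema2 → Schema1. The join is lossless.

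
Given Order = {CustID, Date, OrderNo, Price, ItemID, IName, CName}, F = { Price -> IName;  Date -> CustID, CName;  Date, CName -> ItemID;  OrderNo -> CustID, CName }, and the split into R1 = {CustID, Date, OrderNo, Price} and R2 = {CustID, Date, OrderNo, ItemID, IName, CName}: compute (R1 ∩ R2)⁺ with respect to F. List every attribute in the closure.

R1 ∩ R2 = {CustID, Date, OrderNo}.
Date → CustID, CName applies, adding CName
Date, CName → ItemID applies, adding ItemID
Closure: {CustID, Date, OrderNo, ItemID, CName}.

CustID, Date, OrderNo, ItemID, CName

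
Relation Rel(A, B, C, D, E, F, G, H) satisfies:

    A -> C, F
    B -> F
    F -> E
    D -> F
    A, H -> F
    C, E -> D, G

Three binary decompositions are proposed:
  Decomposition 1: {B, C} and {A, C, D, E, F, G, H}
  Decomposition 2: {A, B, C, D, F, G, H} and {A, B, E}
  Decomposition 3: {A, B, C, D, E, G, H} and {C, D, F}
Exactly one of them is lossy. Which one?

Decomposition 1

Decomposition 1: common = {C}, closure = {C} → lossy.
Decomposition 2: common = {A, B}, closure = {A, B, C, D, E, F, G} → lossless.
Decomposition 3: common = {C, D}, closure = {C, D, E, F, G} → lossless.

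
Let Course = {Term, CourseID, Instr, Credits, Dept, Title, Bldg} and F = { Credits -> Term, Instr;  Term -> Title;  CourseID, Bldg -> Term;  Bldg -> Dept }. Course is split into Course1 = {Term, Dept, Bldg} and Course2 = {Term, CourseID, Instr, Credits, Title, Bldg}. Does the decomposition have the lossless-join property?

Common attributes: Course1 ∩ Course2 = {Term, Bldg}.
Closure of {Term, Bldg}: Term → Title applies, adding Title; Bldg → Dept applies, adding Dept. So (Term, Bldg)⁺ = {Term, Dept, Title, Bldg}.
This closure contains every attribute of Course1, so Course1 ∩ Course2 → Course1. The join is lossless.

Yes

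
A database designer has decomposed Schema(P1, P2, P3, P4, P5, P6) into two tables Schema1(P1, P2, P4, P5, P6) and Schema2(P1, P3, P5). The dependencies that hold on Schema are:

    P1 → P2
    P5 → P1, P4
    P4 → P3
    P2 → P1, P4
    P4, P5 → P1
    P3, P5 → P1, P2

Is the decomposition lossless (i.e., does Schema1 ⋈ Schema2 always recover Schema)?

Common attributes: Schema1 ∩ Schema2 = {P1, P5}.
Closure of {P1, P5}: P1 → P2 applies, adding P2; P5 → P1, P4 applies, adding P4; P4 → P3 applies, adding P3. So (P1, P5)⁺ = {P1, P2, P3, P4, P5}.
This closure contains every attribute of Schema2, so Schema1 ∩ Schema2 → Schema2. The join is lossless.

Yes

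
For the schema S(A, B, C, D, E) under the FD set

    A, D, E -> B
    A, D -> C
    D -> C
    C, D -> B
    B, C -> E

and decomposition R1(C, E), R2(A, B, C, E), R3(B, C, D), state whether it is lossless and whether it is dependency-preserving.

lossy but dependency-preserving

Lossless test (chase): Rows 2 and 3 agree on B, C; apply B, C→E and equate their E entries. No row becomes fully distinguished — the join is lossy.
Dependency preservation: A, D, E → B; A, D → C are not contained in any single fragment, but the restricted closure of each left-hand side across the fragments still reaches the right-hand side; the remaining FDs each lie inside some fragment. All dependencies are preserved.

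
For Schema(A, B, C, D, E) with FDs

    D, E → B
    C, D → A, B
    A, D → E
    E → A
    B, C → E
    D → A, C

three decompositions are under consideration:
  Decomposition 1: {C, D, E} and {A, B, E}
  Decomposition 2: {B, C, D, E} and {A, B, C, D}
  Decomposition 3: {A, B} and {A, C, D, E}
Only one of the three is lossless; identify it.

Decomposition 1: common = {E}, closure = {A, E} → lossy.
Decomposition 2: common = {B, C, D}, closure = {A, B, C, D, E} → lossless.
Decomposition 3: common = {A}, closure = {A} → lossy.

Decomposition 2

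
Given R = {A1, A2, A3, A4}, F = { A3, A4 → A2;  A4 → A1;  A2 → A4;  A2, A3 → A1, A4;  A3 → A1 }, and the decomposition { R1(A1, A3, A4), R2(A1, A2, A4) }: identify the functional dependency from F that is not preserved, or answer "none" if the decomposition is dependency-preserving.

Check A3, A4 → A2: no single fragment contains all of {A2, A3, A4}, and the restricted closure of {A3, A4} across the fragments never reaches {A2}.
A4 → A1 is preserved.
A2 → A4 is preserved.
A2, A3 → A1, A4 is preserved.
A3 → A1 is preserved.

A3, A4 → A2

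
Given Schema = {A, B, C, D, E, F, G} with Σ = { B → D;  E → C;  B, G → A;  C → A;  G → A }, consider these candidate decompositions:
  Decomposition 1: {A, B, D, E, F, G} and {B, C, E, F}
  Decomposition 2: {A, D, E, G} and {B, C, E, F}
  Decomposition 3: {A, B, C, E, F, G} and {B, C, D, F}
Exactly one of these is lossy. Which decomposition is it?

Decomposition 2

Decomposition 1: common = {B, E, F}, closure = {A, B, C, D, E, F} → lossless.
Decomposition 2: common = {E}, closure = {A, C, E} → lossy.
Decomposition 3: common = {B, C, F}, closure = {A, B, C, D, F} → lossless.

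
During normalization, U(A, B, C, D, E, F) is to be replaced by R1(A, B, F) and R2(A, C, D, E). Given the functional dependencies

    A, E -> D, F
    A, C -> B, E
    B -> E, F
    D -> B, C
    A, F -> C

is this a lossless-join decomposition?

No

Common attributes: R1 ∩ R2 = {A}.
No dependency enlarges {A}, so (A)⁺ = {A}.
The closure contains neither all of R1 = {A, B, F} nor all of R2 = {A, C, D, E}, so the common attributes are not a superkey of either fragment. The join is lossy.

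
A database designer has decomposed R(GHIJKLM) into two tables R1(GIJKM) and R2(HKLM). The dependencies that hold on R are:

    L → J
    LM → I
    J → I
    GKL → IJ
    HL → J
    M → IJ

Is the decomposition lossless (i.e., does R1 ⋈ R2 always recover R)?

Common attributes: R1 ∩ R2 = {KM}.
Closure of {KM}: M → IJ applies, adding IJ. So (KM)⁺ = {IJKM}.
The closure contains neither all of R1 = {GIJKM} nor all of R2 = {HKLM}, so the common attributes are not a superkey of either fragment. The join is lossy.

No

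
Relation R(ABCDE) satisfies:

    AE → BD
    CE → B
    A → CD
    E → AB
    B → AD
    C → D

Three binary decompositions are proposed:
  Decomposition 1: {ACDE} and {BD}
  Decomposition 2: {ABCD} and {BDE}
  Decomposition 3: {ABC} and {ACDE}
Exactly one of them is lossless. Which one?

Decomposition 1: common = {D}, closure = {D} → lossy.
Decomposition 2: common = {BD}, closure = {ABCD} → lossless.
Decomposition 3: common = {AC}, closure = {ACD} → lossy.

Decomposition 2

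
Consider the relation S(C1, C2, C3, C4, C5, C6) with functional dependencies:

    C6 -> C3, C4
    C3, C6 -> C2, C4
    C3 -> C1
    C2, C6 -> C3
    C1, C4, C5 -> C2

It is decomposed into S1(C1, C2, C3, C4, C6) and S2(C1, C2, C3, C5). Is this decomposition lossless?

Common attributes: S1 ∩ S2 = {C1, C2, C3}.
No dependency enlarges {C1, C2, C3}, so (C1, C2, C3)⁺ = {C1, C2, C3}.
The closure contains neither all of S1 = {C1, C2, C3, C4, C6} nor all of S2 = {C1, C2, C3, C5}, so the common attributes are not a superkey of either fragment. The join is lossy.

No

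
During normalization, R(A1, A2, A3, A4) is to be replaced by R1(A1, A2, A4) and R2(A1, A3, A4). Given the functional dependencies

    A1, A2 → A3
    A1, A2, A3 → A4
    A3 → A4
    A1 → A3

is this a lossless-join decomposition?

Yes

Common attributes: R1 ∩ R2 = {A1, A4}.
Closure of {A1, A4}: A1 → A3 applies, adding A3. So (A1, A4)⁺ = {A1, A3, A4}.
This closure contains every attribute of R2, so R1 ∩ R2 → R2. The join is lossless.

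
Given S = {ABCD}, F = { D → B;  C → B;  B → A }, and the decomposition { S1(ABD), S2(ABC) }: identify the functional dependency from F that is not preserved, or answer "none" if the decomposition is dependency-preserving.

none

D → B lies within S1.
C → B lies within S2.
B → A lies within S1.
Every dependency is enforceable on the fragments, so the decomposition is dependency-preserving.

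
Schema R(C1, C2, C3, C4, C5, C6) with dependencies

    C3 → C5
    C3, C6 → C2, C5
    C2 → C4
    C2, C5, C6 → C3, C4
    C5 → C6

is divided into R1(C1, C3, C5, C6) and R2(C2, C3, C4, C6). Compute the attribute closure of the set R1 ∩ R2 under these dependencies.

C2, C3, C4, C5, C6

R1 ∩ R2 = {C3, C6}.
C3 → C5 applies, adding C5
C3, C6 → C2, C5 applies, adding C2
C2 → C4 applies, adding C4
Closure: {C2, C3, C4, C5, C6}.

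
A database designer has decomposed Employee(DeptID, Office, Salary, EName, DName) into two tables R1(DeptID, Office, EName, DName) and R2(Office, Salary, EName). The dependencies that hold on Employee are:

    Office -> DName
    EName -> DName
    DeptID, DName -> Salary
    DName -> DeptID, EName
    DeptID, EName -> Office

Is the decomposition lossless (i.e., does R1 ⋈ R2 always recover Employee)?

Common attributes: R1 ∩ R2 = {Office, EName}.
Closure of {Office, EName}: Office → DName applies, adding DName; DName → DeptID, EName applies, adding DeptID; DeptID, DName → Salary applies, adding Salary. So (Office, EName)⁺ = {DeptID, Office, Salary, EName, DName}.
This closure contains every attribute of R1, so R1 ∩ R2 → R1. The join is lossless.

Yes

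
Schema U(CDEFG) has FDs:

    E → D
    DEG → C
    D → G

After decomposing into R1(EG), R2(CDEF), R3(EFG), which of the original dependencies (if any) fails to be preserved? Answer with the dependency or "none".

Check D → G: no single fragment contains all of {DG}, and the restricted closure of {D} across the fragments never reaches {G}.
E → D is preserved.
DEG → C is preserved.

D → G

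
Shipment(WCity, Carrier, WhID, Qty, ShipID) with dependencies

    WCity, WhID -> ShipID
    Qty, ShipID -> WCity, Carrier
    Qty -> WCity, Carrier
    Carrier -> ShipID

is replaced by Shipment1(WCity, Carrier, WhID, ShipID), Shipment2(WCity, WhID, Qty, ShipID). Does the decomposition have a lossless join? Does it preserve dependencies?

Lossless test: (WCity, WhID, ShipID)⁺ = {WCity, WhID, ShipID}, which is a superkey of neither fragment — lossy.
Dependency preservation: the restricted closure of {Qty, ShipID} across the fragments never reaches {WCity, Carrier}, so Qty, ShipID → WCity, Carrier cannot be enforced without a join — not preserved.

lossy and not dependency-preserving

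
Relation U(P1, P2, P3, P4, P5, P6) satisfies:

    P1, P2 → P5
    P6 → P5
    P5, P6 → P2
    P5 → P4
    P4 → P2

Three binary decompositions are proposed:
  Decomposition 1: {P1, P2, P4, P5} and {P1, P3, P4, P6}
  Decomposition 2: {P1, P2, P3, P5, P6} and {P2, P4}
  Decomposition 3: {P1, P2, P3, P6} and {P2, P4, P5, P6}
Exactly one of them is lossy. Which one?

Decomposition 1: common = {P1, P4}, closure = {P1, P2, P4, P5} → lossless.
Decomposition 2: common = {P2}, closure = {P2} → lossy.
Decomposition 3: common = {P2, P6}, closure = {P2, P4, P5, P6} → lossless.

Decomposition 2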